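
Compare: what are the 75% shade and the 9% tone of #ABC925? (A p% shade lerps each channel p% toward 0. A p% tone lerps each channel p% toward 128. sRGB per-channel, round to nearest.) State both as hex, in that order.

#2B3209, #A7C22D

#ABC925 is rgb(171, 201, 37).
75% shade:
  R: 171 − 128.25 = 42.75 → 43
  G: 201 + 0.75×(0−201) = 201 − 150.75 = 50.25 → 50
  B: 37 + 0.75×(0−37) = 37 − 27.75 = 9.25 → 9
  → #2B3209
9% tone:
  R: 171 + 0.09×(128−171) = 171 − 3.87 = 167.13 → 167
  G: 201 − 6.57 = 194.43 → 194
  B: 37 + 8.19 = 45.19 → 45
  → #A7C22D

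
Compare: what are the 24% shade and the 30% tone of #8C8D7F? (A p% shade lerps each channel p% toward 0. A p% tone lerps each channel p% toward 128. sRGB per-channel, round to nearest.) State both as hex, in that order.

#8C8D7F is rgb(140, 141, 127).
24% shade:
  R: 140 + 0.24×(0−140) = 140 − 33.6 = 106.4 → 106
  G: 141 − 33.84 = 107.16 → 107
  B: 127 + 0.24×(0−127) = 127 − 30.48 = 96.52 → 97
  → #6A6B61
30% tone:
  R: 140 + 0.3×(128−140) = 140 − 3.6 = 136.4 → 136
  G: 141 − 3.9 = 137.1 → 137
  B: 127 + 0.3 = 127.3 → 127
  → #88897F

#6A6B61, #88897F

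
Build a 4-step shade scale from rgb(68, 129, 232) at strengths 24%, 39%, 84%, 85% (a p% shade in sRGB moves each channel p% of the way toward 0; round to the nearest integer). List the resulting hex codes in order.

#3462b0, #294f8e, #0b1525, #0a1323

24%: (68 − 16.32 = 51.68→52, 129 − 30.96 = 98.04→98, 232 − 55.68 = 176.32→176) → #3462b0
39%: (68 − 26.52 = 41.48→41, 129 − 50.31 = 78.69→79, 232 − 90.48 = 141.52→142) → #294f8e
84%: (68 − 57.12 = 10.88→11, 129 − 108.36 = 20.64→21, 232 − 194.88 = 37.12→37) → #0b1525
85%: (68 − 57.8 = 10.2→10, 129 − 109.65 = 19.35→19, 232 − 197.2 = 34.8→35) → #0a1323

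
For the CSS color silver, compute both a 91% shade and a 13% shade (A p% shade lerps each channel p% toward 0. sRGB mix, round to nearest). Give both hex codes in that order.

#111111, #a7a7a7

CSS silver is rgb(192, 192, 192).
91% shade:
  R: 192 − 174.72 = 17.28 → 17
  G: 192 + 0.91×(0−192) = 192 − 174.72 = 17.28 → 17
  B: 192 + 0.91×(0−192) = 192 − 174.72 = 17.28 → 17
  → #111111
13% shade:
  R: 192 − 24.96 = 167.04 → 167
  G: 192 − 24.96 = 167.04 → 167
  B: 192 + 0.13×(0−192) = 192 − 24.96 = 167.04 → 167
  → #a7a7a7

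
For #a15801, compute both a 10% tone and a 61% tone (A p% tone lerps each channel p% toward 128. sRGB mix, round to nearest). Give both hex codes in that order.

#9e5c0e, #8d704e

#a15801 is rgb(161, 88, 1).
10% tone:
  R: 161 − 3.3 = 157.7 → 158
  G: 88 + 0.1×(128−88) = 88 + 4 = 92 → 92
  B: 1 + 12.7 = 13.7 → 14
  → #9e5c0e
61% tone:
  R: 161 + 0.61×(128−161) = 161 − 20.13 = 140.87 → 141
  G: 88 + 0.61×(128−88) = 88 + 24.4 = 112.4 → 112
  B: 1 + 77.47 = 78.47 → 78
  → #8d704e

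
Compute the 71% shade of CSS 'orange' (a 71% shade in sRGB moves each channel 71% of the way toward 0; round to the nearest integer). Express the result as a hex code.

#4a3000

CSS orange is rgb(255, 165, 0).
Lerp each channel 71% toward 0:
  R: 255 + 0.71×(0−255) = 255 − 181.05 = 73.95 → 74
  G: 165 − 117.15 = 47.85 → 48
  B: 0 + 0 = 0 → 0
rgb(74, 48, 0) = #4a3000.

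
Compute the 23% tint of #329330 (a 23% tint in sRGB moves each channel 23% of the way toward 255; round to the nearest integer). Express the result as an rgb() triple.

#329330 is rgb(50, 147, 48).
Per channel, c → c + 0.23(255 − c):
  R: 50 + 0.23×(255−50) = 50 + 47.15 = 97.15 → 97
  G: 147 + 24.84 = 171.84 → 172
  B: 48 + 47.61 = 95.61 → 96

rgb(97, 172, 96)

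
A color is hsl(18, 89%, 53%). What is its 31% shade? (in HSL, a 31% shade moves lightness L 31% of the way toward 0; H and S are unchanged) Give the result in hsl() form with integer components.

L moves 31% from 53 toward 0: 53 − 16.43 = 36.57 → 37.
H and S are unchanged.

hsl(18, 89%, 37%)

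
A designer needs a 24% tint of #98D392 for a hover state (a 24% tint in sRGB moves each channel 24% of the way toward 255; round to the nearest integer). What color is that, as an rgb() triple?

#98D392 is rgb(152, 211, 146).
A 24% tint moves each channel 24% toward 255:
  R: 152 + 0.24×(255−152) = 152 + 24.72 = 176.72 → 177
  G: 211 + 10.56 = 221.56 → 222
  B: 146 + 0.24×(255−146) = 146 + 26.16 = 172.16 → 172

rgb(177, 222, 172)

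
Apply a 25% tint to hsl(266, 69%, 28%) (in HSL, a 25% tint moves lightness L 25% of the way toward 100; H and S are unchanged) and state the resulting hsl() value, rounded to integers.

L moves 25% from 28 toward 100: 28 + 18 = 46 → 46.
H and S are unchanged.

hsl(266, 69%, 46%)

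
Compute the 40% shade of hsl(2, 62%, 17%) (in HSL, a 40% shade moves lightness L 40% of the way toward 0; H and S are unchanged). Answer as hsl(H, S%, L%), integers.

L moves 40% from 17 toward 0: 17 − 6.8 = 10.2 → 10.
H and S are unchanged.

hsl(2, 62%, 10%)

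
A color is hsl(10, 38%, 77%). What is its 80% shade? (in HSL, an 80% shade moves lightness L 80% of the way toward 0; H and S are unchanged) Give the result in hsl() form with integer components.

hsl(10, 38%, 15%)

L moves 80% from 77 toward 0: 77 − 61.6 = 15.4 → 15.
H and S are unchanged.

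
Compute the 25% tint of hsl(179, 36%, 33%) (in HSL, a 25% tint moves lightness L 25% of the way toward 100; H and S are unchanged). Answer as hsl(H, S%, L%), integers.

hsl(179, 36%, 50%)

L moves 25% from 33 toward 100: 33 + 16.75 = 49.75 → 50.
H and S are unchanged.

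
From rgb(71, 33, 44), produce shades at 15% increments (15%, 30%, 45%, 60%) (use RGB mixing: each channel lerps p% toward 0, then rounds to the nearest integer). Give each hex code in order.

15%: (71 − 10.65 = 60.35→60, 33 − 4.95 = 28.05→28, 44 − 6.6 = 37.4→37) → #3c1c25
30%: (71 − 21.3 = 49.7→50, 33 − 9.9 = 23.1→23, 44 − 13.2 = 30.8→31) → #32171f
45%: (71 − 31.95 = 39.05→39, 33 − 14.85 = 18.15→18, 44 − 19.8 = 24.2→24) → #271218
60%: (71 − 42.6 = 28.4→28, 33 − 19.8 = 13.2→13, 44 − 26.4 = 17.6→18) → #1c0d12

#3c1c25, #32171f, #271218, #1c0d12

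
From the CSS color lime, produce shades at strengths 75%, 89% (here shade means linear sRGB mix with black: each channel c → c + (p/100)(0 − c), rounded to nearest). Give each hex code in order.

CSS lime is rgb(0, 255, 0).
75%: (0→0, 255 − 191.25 = 63.75→64, 0→0) → #004000
89%: (0→0, 255 − 226.95 = 28.05→28, 0→0) → #001c00

#004000, #001c00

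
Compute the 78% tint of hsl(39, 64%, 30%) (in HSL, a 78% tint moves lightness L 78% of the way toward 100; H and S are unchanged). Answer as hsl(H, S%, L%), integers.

L moves 78% from 30 toward 100: 30 + 54.6 = 84.6 → 85.
H and S are unchanged.

hsl(39, 64%, 85%)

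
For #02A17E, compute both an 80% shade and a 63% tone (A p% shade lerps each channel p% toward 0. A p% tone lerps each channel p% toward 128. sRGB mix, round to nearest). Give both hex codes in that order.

#02A17E is rgb(2, 161, 126).
80% shade:
  R: 2 + 0.8×(0−2) = 2 − 1.6 = 0.4 → 0
  G: 161 + 0.8×(0−161) = 161 − 128.8 = 32.2 → 32
  B: 126 + 0.8×(0−126) = 126 − 100.8 = 25.2 → 25
  → #002019
63% tone:
  R: 2 + 0.63×(128−2) = 2 + 79.38 = 81.38 → 81
  G: 161 + 0.63×(128−161) = 161 − 20.79 = 140.21 → 140
  B: 126 + 0.63×(128−126) = 126 + 1.26 = 127.26 → 127
  → #518C7F

#002019, #518C7F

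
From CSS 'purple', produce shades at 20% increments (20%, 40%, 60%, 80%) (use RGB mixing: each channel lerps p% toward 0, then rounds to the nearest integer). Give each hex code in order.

CSS purple is rgb(128, 0, 128).
20%: (128 − 25.6 = 102.4→102, 0→0, 128 − 25.6 = 102.4→102) → #660066
40%: (128 − 51.2 = 76.8→77, 0→0, 128 − 51.2 = 76.8→77) → #4d004d
60%: (128 − 76.8 = 51.2→51, 0→0, 128 − 76.8 = 51.2→51) → #330033
80%: (128 − 102.4 = 25.6→26, 0→0, 128 − 102.4 = 25.6→26) → #1a001a

#660066, #4d004d, #330033, #1a001a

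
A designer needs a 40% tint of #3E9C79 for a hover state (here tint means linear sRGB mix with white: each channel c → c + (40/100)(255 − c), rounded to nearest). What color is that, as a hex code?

#8BC4AF

#3E9C79 is rgb(62, 156, 121).
Per channel, c → c + 0.4(255 − c):
  R: 62 + 0.4×(255−62) = 62 + 77.2 = 139.2 → 139
  G: 156 + 39.6 = 195.6 → 196
  B: 121 + 0.4×(255−121) = 121 + 53.6 = 174.6 → 175
rgb(139, 196, 175) = #8BC4AF.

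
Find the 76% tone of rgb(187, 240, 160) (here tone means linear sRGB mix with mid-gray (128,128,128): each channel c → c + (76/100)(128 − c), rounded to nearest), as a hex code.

#8E9B88

A 76% tone moves each channel 76% toward 128:
  R: 187 + 0.76×(128−187) = 187 − 44.84 = 142.16 → 142
  G: 240 + 0.76×(128−240) = 240 − 85.12 = 154.88 → 155
  B: 160 − 24.32 = 135.68 → 136
rgb(142, 155, 136) = #8E9B88.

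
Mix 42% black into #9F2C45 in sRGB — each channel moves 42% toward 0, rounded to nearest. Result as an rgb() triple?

#9F2C45 is rgb(159, 44, 69).
Lerp each channel 42% toward 0:
  R: 159 + 0.42×(0−159) = 159 − 66.78 = 92.22 → 92
  G: 44 + 0.42×(0−44) = 44 − 18.48 = 25.52 → 26
  B: 69 + 0.42×(0−69) = 69 − 28.98 = 40.02 → 40

rgb(92, 26, 40)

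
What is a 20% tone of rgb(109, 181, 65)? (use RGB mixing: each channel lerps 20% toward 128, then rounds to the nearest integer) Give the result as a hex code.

#71aa4e

Per channel, c → c + 0.2(128 − c):
  R: 109 + 0.2×(128−109) = 109 + 3.8 = 112.8 → 113
  G: 181 + 0.2×(128−181) = 181 − 10.6 = 170.4 → 170
  B: 65 + 0.2×(128−65) = 65 + 12.6 = 77.6 → 78
rgb(113, 170, 78) = #71aa4e.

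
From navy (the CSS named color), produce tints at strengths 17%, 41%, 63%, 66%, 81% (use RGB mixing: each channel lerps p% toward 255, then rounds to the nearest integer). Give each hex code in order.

#2b2b96, #6969b4, #a1a1d0, #a8a8d4, #cfcfe7

CSS navy is rgb(0, 0, 128).
17%: (0 + 43.35 = 43.35→43, 0 + 43.35 = 43.35→43, 128 + 21.59 = 149.59→150) → #2b2b96
41%: (0 + 104.55 = 104.55→105, 0 + 104.55 = 104.55→105, 128 + 52.07 = 180.07→180) → #6969b4
63%: (0 + 160.65 = 160.65→161, 0 + 160.65 = 160.65→161, 128 + 80.01 = 208.01→208) → #a1a1d0
66%: (0 + 168.3 = 168.3→168, 0 + 168.3 = 168.3→168, 128 + 83.82 = 211.82→212) → #a8a8d4
81%: (0 + 206.55 = 206.55→207, 0 + 206.55 = 206.55→207, 128 + 102.87 = 230.87→231) → #cfcfe7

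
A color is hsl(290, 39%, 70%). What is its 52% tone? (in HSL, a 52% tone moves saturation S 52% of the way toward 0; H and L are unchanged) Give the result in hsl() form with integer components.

hsl(290, 19%, 70%)

S moves 52% from 39 toward 0: 39 − 20.28 = 18.72 → 19.
H and L are unchanged.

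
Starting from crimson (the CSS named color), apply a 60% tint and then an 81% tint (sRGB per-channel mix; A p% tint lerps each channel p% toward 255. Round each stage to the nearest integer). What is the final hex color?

CSS crimson is rgb(220, 20, 60).
Lerp each channel 60% toward 255:
  R: 220 + 0.6×(255−220) = 220 + 21 = 241 → 241
  G: 20 + 0.6×(255−20) = 20 + 141 = 161 → 161
  B: 60 + 117 = 177 → 177
After the tint: rgb(241, 161, 177) = #F1A1B1.
An 81% tint moves each channel 81% toward 255:
  R: 241 + 0.81×(255−241) = 241 + 11.34 = 252.34 → 252
  G: 161 + 0.81×(255−161) = 161 + 76.14 = 237.14 → 237
  B: 177 + 63.18 = 240.18 → 240
rgb(252, 237, 240) = #FCEDF0.

#FCEDF0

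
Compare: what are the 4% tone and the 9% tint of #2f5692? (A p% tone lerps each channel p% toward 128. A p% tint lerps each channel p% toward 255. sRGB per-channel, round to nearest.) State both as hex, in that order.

#2f5692 is rgb(47, 86, 146).
4% tone:
  R: 47 + 0.04×(128−47) = 47 + 3.24 = 50.24 → 50
  G: 86 + 1.68 = 87.68 → 88
  B: 146 + 0.04×(128−146) = 146 − 0.72 = 145.28 → 145
  → #325891
9% tint:
  R: 47 + 18.72 = 65.72 → 66
  G: 86 + 15.21 = 101.21 → 101
  B: 146 + 9.81 = 155.81 → 156
  → #42659c

#325891, #42659c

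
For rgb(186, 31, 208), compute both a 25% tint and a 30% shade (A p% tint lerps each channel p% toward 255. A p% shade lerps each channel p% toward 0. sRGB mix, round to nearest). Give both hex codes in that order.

#CB57DC, #821692

25% tint:
  R: 186 + 17.25 = 203.25 → 203
  G: 31 + 56 = 87 → 87
  B: 208 + 11.75 = 219.75 → 220
  → #CB57DC
30% shade:
  R: 186 − 55.8 = 130.2 → 130
  G: 31 + 0.3×(0−31) = 31 − 9.3 = 21.7 → 22
  B: 208 − 62.4 = 145.6 → 146
  → #821692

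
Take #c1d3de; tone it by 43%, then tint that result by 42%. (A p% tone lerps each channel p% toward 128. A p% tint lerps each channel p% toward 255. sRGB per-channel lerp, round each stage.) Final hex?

#cbd1d5

#c1d3de is rgb(193, 211, 222).
Per channel, c → c + 0.43(128 − c):
  R: 193 + 0.43×(128−193) = 193 − 27.95 = 165.05 → 165
  G: 211 + 0.43×(128−211) = 211 − 35.69 = 175.31 → 175
  B: 222 − 40.42 = 181.58 → 182
After the tone: rgb(165, 175, 182) = #a5afb6.
Lerp each channel 42% toward 255:
  R: 165 + 0.42×(255−165) = 165 + 37.8 = 202.8 → 203
  G: 175 + 0.42×(255−175) = 175 + 33.6 = 208.6 → 209
  B: 182 + 0.42×(255−182) = 182 + 30.66 = 212.66 → 213
rgb(203, 209, 213) = #cbd1d5.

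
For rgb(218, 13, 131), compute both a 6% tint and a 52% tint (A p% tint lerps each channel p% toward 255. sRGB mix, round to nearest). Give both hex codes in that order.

#dc1c8a, #ed8bc3

6% tint:
  R: 218 + 0.06×(255−218) = 218 + 2.22 = 220.22 → 220
  G: 13 + 14.52 = 27.52 → 28
  B: 131 + 7.44 = 138.44 → 138
  → #dc1c8a
52% tint:
  R: 218 + 19.24 = 237.24 → 237
  G: 13 + 0.52×(255−13) = 13 + 125.84 = 138.84 → 139
  B: 131 + 0.52×(255−131) = 131 + 64.48 = 195.48 → 195
  → #ed8bc3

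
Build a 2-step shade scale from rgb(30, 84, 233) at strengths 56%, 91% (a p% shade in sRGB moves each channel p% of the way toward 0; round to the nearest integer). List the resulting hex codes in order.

56%: (30 − 16.8 = 13.2→13, 84 − 47.04 = 36.96→37, 233 − 130.48 = 102.52→103) → #0D2567
91%: (30 − 27.3 = 2.7→3, 84 − 76.44 = 7.56→8, 233 − 212.03 = 20.97→21) → #030815

#0D2567, #030815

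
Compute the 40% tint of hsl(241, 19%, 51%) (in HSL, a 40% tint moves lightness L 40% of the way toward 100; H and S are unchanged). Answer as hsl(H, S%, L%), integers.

hsl(241, 19%, 71%)

L moves 40% from 51 toward 100: 51 + 19.6 = 70.6 → 71.
H and S are unchanged.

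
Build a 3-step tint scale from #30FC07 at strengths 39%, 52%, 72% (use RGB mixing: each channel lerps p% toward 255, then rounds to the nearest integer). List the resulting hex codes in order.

#81FD68, #9CFE88, #C5FEBA

#30FC07 is rgb(48, 252, 7).
39%: (48 + 80.73 = 128.73→129, 252 + 1.17 = 253.17→253, 7 + 96.72 = 103.72→104) → #81FD68
52%: (48 + 107.64 = 155.64→156, 252 + 1.56 = 253.56→254, 7 + 128.96 = 135.96→136) → #9CFE88
72%: (48 + 149.04 = 197.04→197, 252 + 2.16 = 254.16→254, 7 + 178.56 = 185.56→186) → #C5FEBA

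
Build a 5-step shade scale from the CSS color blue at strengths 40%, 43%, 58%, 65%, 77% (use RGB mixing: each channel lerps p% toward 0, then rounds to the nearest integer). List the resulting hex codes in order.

CSS blue is rgb(0, 0, 255).
40%: (0→0, 0→0, 255 − 102 = 153→153) → #000099
43%: (0→0, 0→0, 255 − 109.65 = 145.35→145) → #000091
58%: (0→0, 0→0, 255 − 147.9 = 107.1→107) → #00006B
65%: (0→0, 0→0, 255 − 165.75 = 89.25→89) → #000059
77%: (0→0, 0→0, 255 − 196.35 = 58.65→59) → #00003B

#000099, #000091, #00006B, #000059, #00003B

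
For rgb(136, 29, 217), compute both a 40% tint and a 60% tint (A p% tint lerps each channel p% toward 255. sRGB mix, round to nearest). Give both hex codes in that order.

#B877E8, #CFA5F0

40% tint:
  R: 136 + 47.6 = 183.6 → 184
  G: 29 + 90.4 = 119.4 → 119
  B: 217 + 15.2 = 232.2 → 232
  → #B877E8
60% tint:
  R: 136 + 71.4 = 207.4 → 207
  G: 29 + 0.6×(255−29) = 29 + 135.6 = 164.6 → 165
  B: 217 + 0.6×(255−217) = 217 + 22.8 = 239.8 → 240
  → #CFA5F0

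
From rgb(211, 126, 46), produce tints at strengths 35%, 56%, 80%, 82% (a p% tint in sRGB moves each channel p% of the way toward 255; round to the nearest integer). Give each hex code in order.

#E2AB77, #ECC6A3, #F6E5D5, #F7E8D9

35%: (211 + 15.4 = 226.4→226, 126 + 45.15 = 171.15→171, 46 + 73.15 = 119.15→119) → #E2AB77
56%: (211 + 24.64 = 235.64→236, 126 + 72.24 = 198.24→198, 46 + 117.04 = 163.04→163) → #ECC6A3
80%: (211 + 35.2 = 246.2→246, 126 + 103.2 = 229.2→229, 46 + 167.2 = 213.2→213) → #F6E5D5
82%: (211 + 36.08 = 247.08→247, 126 + 105.78 = 231.78→232, 46 + 171.38 = 217.38→217) → #F7E8D9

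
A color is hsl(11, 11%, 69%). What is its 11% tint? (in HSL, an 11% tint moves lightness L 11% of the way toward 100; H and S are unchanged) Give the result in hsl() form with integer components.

L moves 11% from 69 toward 100: 69 + 3.41 = 72.41 → 72.
H and S are unchanged.

hsl(11, 11%, 72%)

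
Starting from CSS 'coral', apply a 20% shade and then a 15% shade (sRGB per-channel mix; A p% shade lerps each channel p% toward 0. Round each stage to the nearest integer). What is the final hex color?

#AD5736

CSS coral is rgb(255, 127, 80).
Per channel, c → c + 0.2(0 − c):
  R: 255 + 0.2×(0−255) = 255 − 51 = 204 → 204
  G: 127 − 25.4 = 101.6 → 102
  B: 80 − 16 = 64 → 64
After the shade: rgb(204, 102, 64) = #CC6640.
A 15% shade moves each channel 15% toward 0:
  R: 204 + 0.15×(0−204) = 204 − 30.6 = 173.4 → 173
  G: 102 + 0.15×(0−102) = 102 − 15.3 = 86.7 → 87
  B: 64 + 0.15×(0−64) = 64 − 9.6 = 54.4 → 54
rgb(173, 87, 54) = #AD5736.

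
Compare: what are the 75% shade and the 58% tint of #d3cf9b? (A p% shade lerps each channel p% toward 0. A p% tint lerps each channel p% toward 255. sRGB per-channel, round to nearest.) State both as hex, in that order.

#353427, #edebd5

#d3cf9b is rgb(211, 207, 155).
75% shade:
  R: 211 + 0.75×(0−211) = 211 − 158.25 = 52.75 → 53
  G: 207 + 0.75×(0−207) = 207 − 155.25 = 51.75 → 52
  B: 155 − 116.25 = 38.75 → 39
  → #353427
58% tint:
  R: 211 + 0.58×(255−211) = 211 + 25.52 = 236.52 → 237
  G: 207 + 0.58×(255−207) = 207 + 27.84 = 234.84 → 235
  B: 155 + 0.58×(255−155) = 155 + 58 = 213 → 213
  → #edebd5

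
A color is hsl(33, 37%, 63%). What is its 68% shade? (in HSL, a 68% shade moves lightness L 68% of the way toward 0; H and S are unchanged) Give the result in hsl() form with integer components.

L moves 68% from 63 toward 0: 63 − 42.84 = 20.16 → 20.
H and S are unchanged.

hsl(33, 37%, 20%)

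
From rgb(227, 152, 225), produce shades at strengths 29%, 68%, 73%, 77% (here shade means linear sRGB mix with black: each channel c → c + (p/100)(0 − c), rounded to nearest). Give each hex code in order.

#A16CA0, #493148, #3D293D, #342334

29%: (227 − 65.83 = 161.17→161, 152 − 44.08 = 107.92→108, 225 − 65.25 = 159.75→160) → #A16CA0
68%: (227 − 154.36 = 72.64→73, 152 − 103.36 = 48.64→49, 225 − 153 = 72→72) → #493148
73%: (227 − 165.71 = 61.29→61, 152 − 110.96 = 41.04→41, 225 − 164.25 = 60.75→61) → #3D293D
77%: (227 − 174.79 = 52.21→52, 152 − 117.04 = 34.96→35, 225 − 173.25 = 51.75→52) → #342334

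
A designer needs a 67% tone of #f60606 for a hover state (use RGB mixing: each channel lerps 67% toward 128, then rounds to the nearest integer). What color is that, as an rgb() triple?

#f60606 is rgb(246, 6, 6).
A 67% tone moves each channel 67% toward 128:
  R: 246 − 79.06 = 166.94 → 167
  G: 6 + 0.67×(128−6) = 6 + 81.74 = 87.74 → 88
  B: 6 + 81.74 = 87.74 → 88

rgb(167, 88, 88)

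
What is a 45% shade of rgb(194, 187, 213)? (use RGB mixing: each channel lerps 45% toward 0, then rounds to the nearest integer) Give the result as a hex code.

#6b6775

Lerp each channel 45% toward 0:
  R: 194 + 0.45×(0−194) = 194 − 87.3 = 106.7 → 107
  G: 187 + 0.45×(0−187) = 187 − 84.15 = 102.85 → 103
  B: 213 − 95.85 = 117.15 → 117
rgb(107, 103, 117) = #6b6775.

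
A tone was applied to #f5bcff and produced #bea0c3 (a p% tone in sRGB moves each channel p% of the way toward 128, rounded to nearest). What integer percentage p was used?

47%

#f5bcff is rgb(245, 188, 255); #bea0c3 is rgb(190, 160, 195).
On the B channel (widest range): 195 ≈ 255 + (p/100)(128 − 255), so p ≈ 100×(195 − 255)/(128 − 255) = -6000/-127 = 47.24.
p = 47 reproduces all three channels after rounding.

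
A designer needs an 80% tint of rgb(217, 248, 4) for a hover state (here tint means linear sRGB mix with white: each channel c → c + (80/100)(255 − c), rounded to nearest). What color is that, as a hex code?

#f7fecd

Per channel, c → c + 0.8(255 − c):
  R: 217 + 0.8×(255−217) = 217 + 30.4 = 247.4 → 247
  G: 248 + 5.6 = 253.6 → 254
  B: 4 + 0.8×(255−4) = 4 + 200.8 = 204.8 → 205
rgb(247, 254, 205) = #f7fecd.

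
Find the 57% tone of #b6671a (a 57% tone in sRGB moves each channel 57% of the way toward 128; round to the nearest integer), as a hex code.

#b6671a is rgb(182, 103, 26).
A 57% tone moves each channel 57% toward 128:
  R: 182 − 30.78 = 151.22 → 151
  G: 103 + 0.57×(128−103) = 103 + 14.25 = 117.25 → 117
  B: 26 + 0.57×(128−26) = 26 + 58.14 = 84.14 → 84
rgb(151, 117, 84) = #977554.

#977554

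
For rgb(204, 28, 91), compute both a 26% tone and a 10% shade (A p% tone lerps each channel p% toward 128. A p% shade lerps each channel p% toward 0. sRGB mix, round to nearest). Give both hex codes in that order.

#B83665, #B81952

26% tone:
  R: 204 + 0.26×(128−204) = 204 − 19.76 = 184.24 → 184
  G: 28 + 0.26×(128−28) = 28 + 26 = 54 → 54
  B: 91 + 0.26×(128−91) = 91 + 9.62 = 100.62 → 101
  → #B83665
10% shade:
  R: 204 + 0.1×(0−204) = 204 − 20.4 = 183.6 → 184
  G: 28 + 0.1×(0−28) = 28 − 2.8 = 25.2 → 25
  B: 91 − 9.1 = 81.9 → 82
  → #B81952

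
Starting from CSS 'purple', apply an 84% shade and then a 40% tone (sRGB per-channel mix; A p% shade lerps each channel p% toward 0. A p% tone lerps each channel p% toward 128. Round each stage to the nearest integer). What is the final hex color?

CSS purple is rgb(128, 0, 128).
Per channel, c → c + 0.84(0 − c):
  R: 128 + 0.84×(0−128) = 128 − 107.52 = 20.48 → 20
  G: 0 + 0 = 0 → 0
  B: 128 + 0.84×(0−128) = 128 − 107.52 = 20.48 → 20
After the shade: rgb(20, 0, 20) = #140014.
Lerp each channel 40% toward 128:
  R: 20 + 0.4×(128−20) = 20 + 43.2 = 63.2 → 63
  G: 0 + 51.2 = 51.2 → 51
  B: 20 + 0.4×(128−20) = 20 + 43.2 = 63.2 → 63
rgb(63, 51, 63) = #3f333f.

#3f333f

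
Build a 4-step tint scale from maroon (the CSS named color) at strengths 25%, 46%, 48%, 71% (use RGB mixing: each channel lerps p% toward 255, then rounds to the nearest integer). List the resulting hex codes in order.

CSS maroon is rgb(128, 0, 0).
25%: (128 + 31.75 = 159.75→160, 0 + 63.75 = 63.75→64, 0 + 63.75 = 63.75→64) → #A04040
46%: (128 + 58.42 = 186.42→186, 0 + 117.3 = 117.3→117, 0 + 117.3 = 117.3→117) → #BA7575
48%: (128 + 60.96 = 188.96→189, 0 + 122.4 = 122.4→122, 0 + 122.4 = 122.4→122) → #BD7A7A
71%: (128 + 90.17 = 218.17→218, 0 + 181.05 = 181.05→181, 0 + 181.05 = 181.05→181) → #DAB5B5

#A04040, #BA7575, #BD7A7A, #DAB5B5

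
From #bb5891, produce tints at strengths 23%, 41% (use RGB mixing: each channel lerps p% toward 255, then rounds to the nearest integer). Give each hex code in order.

#cb7eaa, #d79cbe

#bb5891 is rgb(187, 88, 145).
23%: (187 + 15.64 = 202.64→203, 88 + 38.41 = 126.41→126, 145 + 25.3 = 170.3→170) → #cb7eaa
41%: (187 + 27.88 = 214.88→215, 88 + 68.47 = 156.47→156, 145 + 45.1 = 190.1→190) → #d79cbe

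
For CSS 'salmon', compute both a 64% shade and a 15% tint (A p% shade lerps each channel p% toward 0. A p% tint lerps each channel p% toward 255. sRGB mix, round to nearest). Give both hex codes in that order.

CSS salmon is rgb(250, 128, 114).
64% shade:
  R: 250 − 160 = 90 → 90
  G: 128 + 0.64×(0−128) = 128 − 81.92 = 46.08 → 46
  B: 114 − 72.96 = 41.04 → 41
  → #5A2E29
15% tint:
  R: 250 + 0.75 = 250.75 → 251
  G: 128 + 19.05 = 147.05 → 147
  B: 114 + 0.15×(255−114) = 114 + 21.15 = 135.15 → 135
  → #FB9387

#5A2E29, #FB9387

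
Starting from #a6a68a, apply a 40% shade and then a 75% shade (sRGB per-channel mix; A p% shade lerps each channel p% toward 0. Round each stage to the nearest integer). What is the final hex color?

#a6a68a is rgb(166, 166, 138).
A 40% shade moves each channel 40% toward 0:
  R: 166 + 0.4×(0−166) = 166 − 66.4 = 99.6 → 100
  G: 166 + 0.4×(0−166) = 166 − 66.4 = 99.6 → 100
  B: 138 − 55.2 = 82.8 → 83
After the shade: rgb(100, 100, 83) = #646453.
Lerp each channel 75% toward 0:
  R: 100 − 75 = 25 → 25
  G: 100 + 0.75×(0−100) = 100 − 75 = 25 → 25
  B: 83 − 62.25 = 20.75 → 21
rgb(25, 25, 21) = #191915.

#191915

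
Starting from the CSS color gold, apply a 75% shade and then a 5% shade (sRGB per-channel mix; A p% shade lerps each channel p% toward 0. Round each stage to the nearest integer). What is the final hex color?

CSS gold is rgb(255, 215, 0).
A 75% shade moves each channel 75% toward 0:
  R: 255 + 0.75×(0−255) = 255 − 191.25 = 63.75 → 64
  G: 215 + 0.75×(0−215) = 215 − 161.25 = 53.75 → 54
  B: 0 + 0.75×(0−0) = 0 + 0 = 0 → 0
After the shade: rgb(64, 54, 0) = #403600.
A 5% shade moves each channel 5% toward 0:
  R: 64 + 0.05×(0−64) = 64 − 3.2 = 60.8 → 61
  G: 54 − 2.7 = 51.3 → 51
  B: 0 + 0.05×(0−0) = 0 + 0 = 0 → 0
rgb(61, 51, 0) = #3d3300.

#3d3300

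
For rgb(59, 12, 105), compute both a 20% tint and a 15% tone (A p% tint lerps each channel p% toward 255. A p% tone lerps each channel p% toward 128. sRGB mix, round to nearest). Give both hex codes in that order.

20% tint:
  R: 59 + 0.2×(255−59) = 59 + 39.2 = 98.2 → 98
  G: 12 + 0.2×(255−12) = 12 + 48.6 = 60.6 → 61
  B: 105 + 0.2×(255−105) = 105 + 30 = 135 → 135
  → #623D87
15% tone:
  R: 59 + 0.15×(128−59) = 59 + 10.35 = 69.35 → 69
  G: 12 + 17.4 = 29.4 → 29
  B: 105 + 0.15×(128−105) = 105 + 3.45 = 108.45 → 108
  → #451D6C

#623D87, #451D6C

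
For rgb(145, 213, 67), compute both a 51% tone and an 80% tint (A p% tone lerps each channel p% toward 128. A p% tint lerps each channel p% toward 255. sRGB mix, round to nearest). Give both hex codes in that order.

#88AA62, #E9F7D9

51% tone:
  R: 145 − 8.67 = 136.33 → 136
  G: 213 + 0.51×(128−213) = 213 − 43.35 = 169.65 → 170
  B: 67 + 31.11 = 98.11 → 98
  → #88AA62
80% tint:
  R: 145 + 88 = 233 → 233
  G: 213 + 33.6 = 246.6 → 247
  B: 67 + 0.8×(255−67) = 67 + 150.4 = 217.4 → 217
  → #E9F7D9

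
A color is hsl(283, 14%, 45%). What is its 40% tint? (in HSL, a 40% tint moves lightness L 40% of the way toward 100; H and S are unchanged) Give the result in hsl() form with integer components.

hsl(283, 14%, 67%)

L moves 40% from 45 toward 100: 45 + 22 = 67 → 67.
H and S are unchanged.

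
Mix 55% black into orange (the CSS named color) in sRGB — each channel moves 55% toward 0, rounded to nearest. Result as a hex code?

#734a00

CSS orange is rgb(255, 165, 0).
Lerp each channel 55% toward 0:
  R: 255 + 0.55×(0−255) = 255 − 140.25 = 114.75 → 115
  G: 165 + 0.55×(0−165) = 165 − 90.75 = 74.25 → 74
  B: 0 + 0.55×(0−0) = 0 + 0 = 0 → 0
rgb(115, 74, 0) = #734a00.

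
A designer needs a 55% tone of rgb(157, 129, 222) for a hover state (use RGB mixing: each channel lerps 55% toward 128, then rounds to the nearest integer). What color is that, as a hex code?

Per channel, c → c + 0.55(128 − c):
  R: 157 + 0.55×(128−157) = 157 − 15.95 = 141.05 → 141
  G: 129 − 0.55 = 128.45 → 128
  B: 222 + 0.55×(128−222) = 222 − 51.7 = 170.3 → 170
rgb(141, 128, 170) = #8d80aa.

#8d80aa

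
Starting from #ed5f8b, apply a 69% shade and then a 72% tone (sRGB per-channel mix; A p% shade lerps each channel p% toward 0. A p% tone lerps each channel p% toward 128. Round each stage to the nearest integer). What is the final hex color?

#ed5f8b is rgb(237, 95, 139).
Per channel, c → c + 0.69(0 − c):
  R: 237 − 163.53 = 73.47 → 73
  G: 95 + 0.69×(0−95) = 95 − 65.55 = 29.45 → 29
  B: 139 + 0.69×(0−139) = 139 − 95.91 = 43.09 → 43
After the shade: rgb(73, 29, 43) = #491d2b.
A 72% tone moves each channel 72% toward 128:
  R: 73 + 0.72×(128−73) = 73 + 39.6 = 112.6 → 113
  G: 29 + 71.28 = 100.28 → 100
  B: 43 + 61.2 = 104.2 → 104
rgb(113, 100, 104) = #716468.

#716468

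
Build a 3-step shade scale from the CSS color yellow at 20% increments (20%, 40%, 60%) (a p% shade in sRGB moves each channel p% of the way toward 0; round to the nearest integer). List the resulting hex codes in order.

CSS yellow is rgb(255, 255, 0).
20%: (255 − 51 = 204→204, 255 − 51 = 204→204, 0→0) → #CCCC00
40%: (255 − 102 = 153→153, 255 − 102 = 153→153, 0→0) → #999900
60%: (255 − 153 = 102→102, 255 − 153 = 102→102, 0→0) → #666600

#CCCC00, #999900, #666600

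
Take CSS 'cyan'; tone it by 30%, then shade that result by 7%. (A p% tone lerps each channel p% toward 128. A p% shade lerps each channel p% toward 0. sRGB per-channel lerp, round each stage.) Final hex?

CSS cyan is rgb(0, 255, 255).
Per channel, c → c + 0.3(128 − c):
  R: 0 + 0.3×(128−0) = 0 + 38.4 = 38.4 → 38
  G: 255 − 38.1 = 216.9 → 217
  B: 255 + 0.3×(128−255) = 255 − 38.1 = 216.9 → 217
After the tone: rgb(38, 217, 217) = #26d9d9.
Lerp each channel 7% toward 0:
  R: 38 − 2.66 = 35.34 → 35
  G: 217 + 0.07×(0−217) = 217 − 15.19 = 201.81 → 202
  B: 217 − 15.19 = 201.81 → 202
rgb(35, 202, 202) = #23caca.

#23caca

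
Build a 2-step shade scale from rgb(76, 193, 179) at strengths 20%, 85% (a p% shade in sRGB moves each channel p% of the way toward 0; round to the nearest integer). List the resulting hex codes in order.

#3d9a8f, #0b1d1b

20%: (76 − 15.2 = 60.8→61, 193 − 38.6 = 154.4→154, 179 − 35.8 = 143.2→143) → #3d9a8f
85%: (76 − 64.6 = 11.4→11, 193 − 164.05 = 28.95→29, 179 − 152.15 = 26.85→27) → #0b1d1b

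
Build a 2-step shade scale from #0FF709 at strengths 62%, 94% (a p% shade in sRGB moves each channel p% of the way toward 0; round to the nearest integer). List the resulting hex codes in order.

#0FF709 is rgb(15, 247, 9).
62%: (15 − 9.3 = 5.7→6, 247 − 153.14 = 93.86→94, 9 − 5.58 = 3.42→3) → #065E03
94%: (15 − 14.1 = 0.9→1, 247 − 232.18 = 14.82→15, 9 − 8.46 = 0.54→1) → #010F01

#065E03, #010F01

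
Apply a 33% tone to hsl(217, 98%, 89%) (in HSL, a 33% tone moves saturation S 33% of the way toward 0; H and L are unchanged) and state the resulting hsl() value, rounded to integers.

hsl(217, 66%, 89%)

S moves 33% from 98 toward 0: 98 − 32.34 = 65.66 → 66.
H and L are unchanged.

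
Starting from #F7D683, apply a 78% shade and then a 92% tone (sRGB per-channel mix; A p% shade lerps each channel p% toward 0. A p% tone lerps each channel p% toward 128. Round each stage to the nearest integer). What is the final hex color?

#F7D683 is rgb(247, 214, 131).
Lerp each channel 78% toward 0:
  R: 247 − 192.66 = 54.34 → 54
  G: 214 + 0.78×(0−214) = 214 − 166.92 = 47.08 → 47
  B: 131 − 102.18 = 28.82 → 29
After the shade: rgb(54, 47, 29) = #362F1D.
Lerp each channel 92% toward 128:
  R: 54 + 0.92×(128−54) = 54 + 68.08 = 122.08 → 122
  G: 47 + 0.92×(128−47) = 47 + 74.52 = 121.52 → 122
  B: 29 + 0.92×(128−29) = 29 + 91.08 = 120.08 → 120
rgb(122, 122, 120) = #7A7A78.

#7A7A78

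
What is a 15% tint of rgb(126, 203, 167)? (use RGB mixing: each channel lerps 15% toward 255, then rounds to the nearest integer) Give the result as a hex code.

#91D3B4

Per channel, c → c + 0.15(255 − c):
  R: 126 + 0.15×(255−126) = 126 + 19.35 = 145.35 → 145
  G: 203 + 0.15×(255−203) = 203 + 7.8 = 210.8 → 211
  B: 167 + 13.2 = 180.2 → 180
rgb(145, 211, 180) = #91D3B4.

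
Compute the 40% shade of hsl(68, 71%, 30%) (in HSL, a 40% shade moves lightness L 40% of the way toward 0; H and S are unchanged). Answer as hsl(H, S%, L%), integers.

hsl(68, 71%, 18%)

L moves 40% from 30 toward 0: 30 − 12 = 18 → 18.
H and S are unchanged.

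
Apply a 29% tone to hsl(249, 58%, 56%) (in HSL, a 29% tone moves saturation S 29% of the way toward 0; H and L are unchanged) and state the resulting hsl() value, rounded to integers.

S moves 29% from 58 toward 0: 58 − 16.82 = 41.18 → 41.
H and L are unchanged.

hsl(249, 41%, 56%)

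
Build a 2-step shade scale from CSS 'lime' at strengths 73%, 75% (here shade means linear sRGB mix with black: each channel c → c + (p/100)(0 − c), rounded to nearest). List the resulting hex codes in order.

CSS lime is rgb(0, 255, 0).
73%: (0→0, 255 − 186.15 = 68.85→69, 0→0) → #004500
75%: (0→0, 255 − 191.25 = 63.75→64, 0→0) → #004000

#004500, #004000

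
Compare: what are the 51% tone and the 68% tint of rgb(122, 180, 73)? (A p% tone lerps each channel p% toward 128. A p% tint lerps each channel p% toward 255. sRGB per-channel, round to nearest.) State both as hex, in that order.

#7d9965, #d4e7c5

51% tone:
  R: 122 + 0.51×(128−122) = 122 + 3.06 = 125.06 → 125
  G: 180 + 0.51×(128−180) = 180 − 26.52 = 153.48 → 153
  B: 73 + 0.51×(128−73) = 73 + 28.05 = 101.05 → 101
  → #7d9965
68% tint:
  R: 122 + 0.68×(255−122) = 122 + 90.44 = 212.44 → 212
  G: 180 + 51 = 231 → 231
  B: 73 + 0.68×(255−73) = 73 + 123.76 = 196.76 → 197
  → #d4e7c5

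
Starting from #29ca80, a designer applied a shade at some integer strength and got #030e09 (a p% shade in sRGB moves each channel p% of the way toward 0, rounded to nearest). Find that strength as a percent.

93%

#29ca80 is rgb(41, 202, 128); #030e09 is rgb(3, 14, 9).
On the G channel (widest range): 14 ≈ 202 + (p/100)(0 − 202), so p ≈ 100×(14 − 202)/(0 − 202) = -18800/-202 = 93.07.
p = 93 reproduces all three channels after rounding.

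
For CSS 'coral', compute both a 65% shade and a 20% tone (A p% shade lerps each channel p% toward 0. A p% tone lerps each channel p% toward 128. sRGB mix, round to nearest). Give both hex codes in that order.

#592C1C, #E67F5A

CSS coral is rgb(255, 127, 80).
65% shade:
  R: 255 + 0.65×(0−255) = 255 − 165.75 = 89.25 → 89
  G: 127 + 0.65×(0−127) = 127 − 82.55 = 44.45 → 44
  B: 80 − 52 = 28 → 28
  → #592C1C
20% tone:
  R: 255 + 0.2×(128−255) = 255 − 25.4 = 229.6 → 230
  G: 127 + 0.2×(128−127) = 127 + 0.2 = 127.2 → 127
  B: 80 + 9.6 = 89.6 → 90
  → #E67F5A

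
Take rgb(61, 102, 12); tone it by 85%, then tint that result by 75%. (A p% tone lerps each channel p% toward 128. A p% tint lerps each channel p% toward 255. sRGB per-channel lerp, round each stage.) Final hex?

Lerp each channel 85% toward 128:
  R: 61 + 0.85×(128−61) = 61 + 56.95 = 117.95 → 118
  G: 102 + 22.1 = 124.1 → 124
  B: 12 + 0.85×(128−12) = 12 + 98.6 = 110.6 → 111
After the tone: rgb(118, 124, 111) = #767C6F.
A 75% tint moves each channel 75% toward 255:
  R: 118 + 0.75×(255−118) = 118 + 102.75 = 220.75 → 221
  G: 124 + 98.25 = 222.25 → 222
  B: 111 + 108 = 219 → 219
rgb(221, 222, 219) = #DDDEDB.

#DDDEDB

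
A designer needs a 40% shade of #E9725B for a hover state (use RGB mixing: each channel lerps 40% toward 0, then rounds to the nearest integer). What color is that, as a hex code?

#E9725B is rgb(233, 114, 91).
A 40% shade moves each channel 40% toward 0:
  R: 233 + 0.4×(0−233) = 233 − 93.2 = 139.8 → 140
  G: 114 − 45.6 = 68.4 → 68
  B: 91 − 36.4 = 54.6 → 55
rgb(140, 68, 55) = #8C4437.

#8C4437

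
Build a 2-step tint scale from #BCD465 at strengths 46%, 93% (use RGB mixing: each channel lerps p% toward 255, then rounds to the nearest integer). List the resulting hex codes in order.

#DBE8AC, #FAFCF4

#BCD465 is rgb(188, 212, 101).
46%: (188 + 30.82 = 218.82→219, 212 + 19.78 = 231.78→232, 101 + 70.84 = 171.84→172) → #DBE8AC
93%: (188 + 62.31 = 250.31→250, 212 + 39.99 = 251.99→252, 101 + 143.22 = 244.22→244) → #FAFCF4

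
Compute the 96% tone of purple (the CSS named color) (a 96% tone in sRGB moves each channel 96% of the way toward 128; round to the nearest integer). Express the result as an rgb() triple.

CSS purple is rgb(128, 0, 128).
A 96% tone moves each channel 96% toward 128:
  R: 128 + 0.96×(128−128) = 128 + 0 = 128 → 128
  G: 0 + 0.96×(128−0) = 0 + 122.88 = 122.88 → 123
  B: 128 + 0 = 128 → 128

rgb(128, 123, 128)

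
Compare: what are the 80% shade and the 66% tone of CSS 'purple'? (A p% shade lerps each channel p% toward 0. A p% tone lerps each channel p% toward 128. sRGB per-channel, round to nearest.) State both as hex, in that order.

CSS purple is rgb(128, 0, 128).
80% shade:
  R: 128 + 0.8×(0−128) = 128 − 102.4 = 25.6 → 26
  G: 0 + 0.8×(0−0) = 0 + 0 = 0 → 0
  B: 128 − 102.4 = 25.6 → 26
  → #1A001A
66% tone:
  R: 128 + 0.66×(128−128) = 128 + 0 = 128 → 128
  G: 0 + 0.66×(128−0) = 0 + 84.48 = 84.48 → 84
  B: 128 + 0.66×(128−128) = 128 + 0 = 128 → 128
  → #805480

#1A001A, #805480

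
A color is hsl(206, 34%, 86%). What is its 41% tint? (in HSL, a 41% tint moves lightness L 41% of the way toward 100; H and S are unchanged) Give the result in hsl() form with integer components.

hsl(206, 34%, 92%)

L moves 41% from 86 toward 100: 86 + 5.74 = 91.74 → 92.
H and S are unchanged.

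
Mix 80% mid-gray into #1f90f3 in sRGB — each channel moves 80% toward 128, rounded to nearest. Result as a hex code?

#6d8397

#1f90f3 is rgb(31, 144, 243).
Lerp each channel 80% toward 128:
  R: 31 + 77.6 = 108.6 → 109
  G: 144 − 12.8 = 131.2 → 131
  B: 243 − 92 = 151 → 151
rgb(109, 131, 151) = #6d8397.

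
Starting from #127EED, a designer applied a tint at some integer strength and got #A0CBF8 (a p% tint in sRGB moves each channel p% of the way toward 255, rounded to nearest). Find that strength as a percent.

#127EED is rgb(18, 126, 237); #A0CBF8 is rgb(160, 203, 248).
On the R channel (widest range): 160 ≈ 18 + (p/100)(255 − 18), so p ≈ 100×(160 − 18)/(255 − 18) = 14200/237 = 59.92.
p = 60 reproduces all three channels after rounding.

60%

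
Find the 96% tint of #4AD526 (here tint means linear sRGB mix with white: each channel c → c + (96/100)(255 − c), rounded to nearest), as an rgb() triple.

rgb(248, 253, 246)

#4AD526 is rgb(74, 213, 38).
Per channel, c → c + 0.96(255 − c):
  R: 74 + 173.76 = 247.76 → 248
  G: 213 + 0.96×(255−213) = 213 + 40.32 = 253.32 → 253
  B: 38 + 0.96×(255−38) = 38 + 208.32 = 246.32 → 246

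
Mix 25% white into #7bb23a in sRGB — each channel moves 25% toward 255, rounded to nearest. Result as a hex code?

#9cc56b

#7bb23a is rgb(123, 178, 58).
Lerp each channel 25% toward 255:
  R: 123 + 0.25×(255−123) = 123 + 33 = 156 → 156
  G: 178 + 19.25 = 197.25 → 197
  B: 58 + 0.25×(255−58) = 58 + 49.25 = 107.25 → 107
rgb(156, 197, 107) = #9cc56b.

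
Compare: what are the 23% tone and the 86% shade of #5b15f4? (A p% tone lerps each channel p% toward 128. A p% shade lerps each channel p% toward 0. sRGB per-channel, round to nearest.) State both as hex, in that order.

#5b15f4 is rgb(91, 21, 244).
23% tone:
  R: 91 + 0.23×(128−91) = 91 + 8.51 = 99.51 → 100
  G: 21 + 0.23×(128−21) = 21 + 24.61 = 45.61 → 46
  B: 244 + 0.23×(128−244) = 244 − 26.68 = 217.32 → 217
  → #642ed9
86% shade:
  R: 91 − 78.26 = 12.74 → 13
  G: 21 + 0.86×(0−21) = 21 − 18.06 = 2.94 → 3
  B: 244 + 0.86×(0−244) = 244 − 209.84 = 34.16 → 34
  → #0d0322

#642ed9, #0d0322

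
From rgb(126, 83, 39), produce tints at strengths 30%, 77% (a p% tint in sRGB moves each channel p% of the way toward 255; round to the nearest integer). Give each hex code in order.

#A58768, #E1D7CD

30%: (126 + 38.7 = 164.7→165, 83 + 51.6 = 134.6→135, 39 + 64.8 = 103.8→104) → #A58768
77%: (126 + 99.33 = 225.33→225, 83 + 132.44 = 215.44→215, 39 + 166.32 = 205.32→205) → #E1D7CD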